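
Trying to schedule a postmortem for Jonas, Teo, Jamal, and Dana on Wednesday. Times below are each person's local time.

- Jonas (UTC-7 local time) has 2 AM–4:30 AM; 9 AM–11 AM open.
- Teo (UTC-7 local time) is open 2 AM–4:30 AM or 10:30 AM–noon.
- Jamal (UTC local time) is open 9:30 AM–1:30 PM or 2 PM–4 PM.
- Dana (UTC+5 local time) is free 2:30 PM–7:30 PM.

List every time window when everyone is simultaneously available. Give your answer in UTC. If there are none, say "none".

09:30-11:30

Jonas in UTC: 09:00-11:30, 16:00-18:00 (add 7h to convert from UTC-7).
Teo in UTC: 09:00-11:30, 17:30-19:00 (add 7h to convert from UTC-7).
Jamal in UTC: 09:30-13:30, 14:00-16:00.
Dana in UTC: 09:30-14:30 (subtract 5h to convert from UTC+5).
Jonas ∩ Teo: 09:00-11:30, 17:30-18:00.
Jonas ∩ Teo ∩ Jamal: 09:30-11:30.
Jonas ∩ Teo ∩ Jamal ∩ Dana: 09:30-11:30.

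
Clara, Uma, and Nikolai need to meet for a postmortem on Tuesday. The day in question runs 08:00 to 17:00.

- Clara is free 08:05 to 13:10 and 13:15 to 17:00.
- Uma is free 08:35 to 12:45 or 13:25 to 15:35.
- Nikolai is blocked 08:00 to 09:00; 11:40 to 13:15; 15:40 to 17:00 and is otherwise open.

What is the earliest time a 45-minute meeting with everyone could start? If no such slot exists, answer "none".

09:00

Clara free: 08:05-13:10, 13:15-17:00.
Uma free: 08:35-12:45, 13:25-15:35.
Nikolai free: 09:00-11:40, 13:15-15:40 (invert busy blocks within the working day).
Clara ∩ Uma: 08:35-12:45, 13:25-15:35.
Clara ∩ Uma ∩ Nikolai: 09:00-11:40, 13:25-15:35.
Those are the intersection windows.
The first common window of at least 45 minutes is 09:00-11:40, so the earliest start is 09:00.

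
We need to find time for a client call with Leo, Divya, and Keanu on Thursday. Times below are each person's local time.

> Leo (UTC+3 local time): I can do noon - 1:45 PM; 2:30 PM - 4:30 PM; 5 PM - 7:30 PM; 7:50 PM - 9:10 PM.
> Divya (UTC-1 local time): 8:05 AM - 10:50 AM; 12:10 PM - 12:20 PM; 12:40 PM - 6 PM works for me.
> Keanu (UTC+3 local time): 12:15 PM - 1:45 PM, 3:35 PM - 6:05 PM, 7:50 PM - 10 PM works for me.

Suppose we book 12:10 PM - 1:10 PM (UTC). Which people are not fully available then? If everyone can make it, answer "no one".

Divya, Keanu

Leo in UTC: 09:00-10:45, 11:30-13:30, 14:00-16:30, 16:50-18:10 (subtract 3h to convert from UTC+3).
Divya in UTC: 09:05-11:50, 13:10-13:20, 13:40-19:00 (add 1h to convert from UTC-1).
Keanu in UTC: 09:15-10:45, 12:35-15:05, 16:50-19:00 (subtract 3h to convert from UTC+3).
Leo: free for 12:10-13:10. Divya: not fully free for 12:10-13:10. Keanu: not fully free for 12:10-13:10.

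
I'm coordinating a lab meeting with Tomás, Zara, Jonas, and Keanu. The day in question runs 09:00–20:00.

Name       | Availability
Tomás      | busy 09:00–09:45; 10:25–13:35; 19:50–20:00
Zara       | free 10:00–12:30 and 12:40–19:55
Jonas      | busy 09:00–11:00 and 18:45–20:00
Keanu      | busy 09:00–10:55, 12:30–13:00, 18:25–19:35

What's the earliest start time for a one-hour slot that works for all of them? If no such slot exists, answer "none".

Tomás free: 09:45-10:25, 13:35-19:50 (invert busy blocks within the working day).
Zara free: 10:00-12:30, 12:40-19:55.
Jonas free: 11:00-18:45 (invert busy blocks within the working day).
Keanu free: 10:55-12:30, 13:00-18:25, 19:35-20:00 (invert busy blocks within the working day).
Tomás ∩ Zara: 10:00-10:25, 13:35-19:50.
Tomás ∩ Zara ∩ Jonas: 13:35-18:45.
Tomás ∩ Zara ∩ Jonas ∩ Keanu: 13:35-18:25.
The first common window of at least 60 minutes is 13:35-18:25, so the earliest start is 13:35.

13:35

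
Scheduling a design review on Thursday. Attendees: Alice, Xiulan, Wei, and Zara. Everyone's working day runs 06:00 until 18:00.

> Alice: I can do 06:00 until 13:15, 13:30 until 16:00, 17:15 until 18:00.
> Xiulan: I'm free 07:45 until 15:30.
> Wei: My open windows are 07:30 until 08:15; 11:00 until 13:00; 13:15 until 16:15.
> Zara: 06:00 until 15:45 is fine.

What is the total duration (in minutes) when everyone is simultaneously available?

270

Alice ∩ Xiulan: 07:45-13:15, 13:30-15:30.
Alice ∩ Xiulan ∩ Wei: 07:45-08:15, 11:00-13:00, 13:30-15:30.
Alice ∩ Xiulan ∩ Wei ∩ Zara: 07:45-08:15, 11:00-13:00, 13:30-15:30.
Summing the common windows: 30 + 120 + 120 = 270 minutes.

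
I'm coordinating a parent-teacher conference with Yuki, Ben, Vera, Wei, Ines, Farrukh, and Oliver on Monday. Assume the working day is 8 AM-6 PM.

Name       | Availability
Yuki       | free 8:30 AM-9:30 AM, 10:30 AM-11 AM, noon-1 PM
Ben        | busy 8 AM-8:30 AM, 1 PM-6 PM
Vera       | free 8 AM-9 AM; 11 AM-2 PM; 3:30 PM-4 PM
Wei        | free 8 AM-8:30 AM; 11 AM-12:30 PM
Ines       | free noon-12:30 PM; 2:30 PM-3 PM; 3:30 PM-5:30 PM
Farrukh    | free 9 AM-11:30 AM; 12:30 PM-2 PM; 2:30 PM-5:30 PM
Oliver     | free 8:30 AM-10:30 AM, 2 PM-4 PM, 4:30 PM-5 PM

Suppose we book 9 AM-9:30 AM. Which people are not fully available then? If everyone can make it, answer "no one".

Yuki free: 08:30-09:30, 10:30-11:00, 12:00-13:00.
Ben free: 08:30-13:00 (invert busy blocks within the working day).
Vera free: 08:00-09:00, 11:00-14:00, 15:30-16:00.
Wei free: 08:00-08:30, 11:00-12:30.
Ines free: 12:00-12:30, 14:30-15:00, 15:30-17:30.
Farrukh free: 09:00-11:30, 12:30-14:00, 14:30-17:30.
Oliver free: 08:30-10:30, 14:00-16:00, 16:30-17:00.
Yuki: free for 09:00-09:30. Ben: free for 09:00-09:30. Vera: not fully free for 09:00-09:30. Wei: not fully free for 09:00-09:30. Ines: not fully free for 09:00-09:30. Farrukh: free for 09:00-09:30. Oliver: free for 09:00-09:30.

Ines, Vera, Wei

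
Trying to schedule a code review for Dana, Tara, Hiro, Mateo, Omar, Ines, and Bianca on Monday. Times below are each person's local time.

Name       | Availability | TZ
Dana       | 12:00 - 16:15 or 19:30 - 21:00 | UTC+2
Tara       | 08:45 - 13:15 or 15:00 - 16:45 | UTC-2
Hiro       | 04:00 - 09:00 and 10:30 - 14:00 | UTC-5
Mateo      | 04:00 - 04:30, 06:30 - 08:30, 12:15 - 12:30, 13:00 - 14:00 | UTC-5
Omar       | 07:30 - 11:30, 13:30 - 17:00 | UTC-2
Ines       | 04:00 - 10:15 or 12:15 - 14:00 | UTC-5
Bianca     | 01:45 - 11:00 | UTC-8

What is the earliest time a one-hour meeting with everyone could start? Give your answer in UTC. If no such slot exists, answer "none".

11:30

Dana in UTC: 10:00-14:15, 17:30-19:00 (subtract 2h to convert from UTC+2).
Tara in UTC: 10:45-15:15, 17:00-18:45 (add 2h to convert from UTC-2).
Hiro in UTC: 09:00-14:00, 15:30-19:00 (add 5h to convert from UTC-5).
Mateo in UTC: 09:00-09:30, 11:30-13:30, 17:15-17:30, 18:00-19:00 (add 5h to convert from UTC-5).
Omar in UTC: 09:30-13:30, 15:30-19:00 (add 2h to convert from UTC-2).
Ines in UTC: 09:00-15:15, 17:15-19:00 (add 5h to convert from UTC-5).
Bianca in UTC: 09:45-19:00 (add 8h to convert from UTC-8).
Dana ∩ Tara: 10:45-14:15, 17:30-18:45.
Dana ∩ Tara ∩ Hiro: 10:45-14:00, 17:30-18:45.
Dana ∩ Tara ∩ Hiro ∩ Mateo: 11:30-13:30, 18:00-18:45.
Dana ∩ Tara ∩ Hiro ∩ Mateo ∩ Omar: 11:30-13:30, 18:00-18:45.
Dana ∩ Tara ∩ Hiro ∩ Mateo ∩ Omar ∩ Ines: 11:30-13:30, 18:00-18:45.
Dana ∩ Tara ∩ Hiro ∩ Mateo ∩ Omar ∩ Ines ∩ Bianca: 11:30-13:30, 18:00-18:45.
The first common window of at least 60 minutes is 11:30-13:30, so the earliest start is 11:30.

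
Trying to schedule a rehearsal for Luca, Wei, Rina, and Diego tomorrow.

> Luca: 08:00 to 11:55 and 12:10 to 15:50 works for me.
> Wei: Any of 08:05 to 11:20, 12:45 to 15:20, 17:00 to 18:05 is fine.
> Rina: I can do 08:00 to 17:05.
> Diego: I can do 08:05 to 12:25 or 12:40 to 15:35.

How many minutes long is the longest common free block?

195

Luca ∩ Wei: 08:05-11:20, 12:45-15:20.
Luca ∩ Wei ∩ Rina: 08:05-11:20, 12:45-15:20.
Luca ∩ Wei ∩ Rina ∩ Diego: 08:05-11:20, 12:45-15:20.
The longest is 08:05-11:20 at 195 minutes.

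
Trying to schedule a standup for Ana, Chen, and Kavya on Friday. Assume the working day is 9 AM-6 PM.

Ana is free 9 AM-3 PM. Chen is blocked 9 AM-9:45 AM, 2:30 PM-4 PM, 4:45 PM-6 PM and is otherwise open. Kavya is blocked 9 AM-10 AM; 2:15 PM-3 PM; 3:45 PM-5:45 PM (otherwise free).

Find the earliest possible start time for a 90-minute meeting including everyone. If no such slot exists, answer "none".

10:00

Ana free: 09:00-15:00.
Chen free: 09:45-14:30, 16:00-16:45 (invert busy blocks within the working day).
Kavya free: 10:00-14:15, 15:00-15:45, 17:45-18:00 (invert busy blocks within the working day).
Ana ∩ Chen: 09:45-14:30.
Ana ∩ Chen ∩ Kavya: 10:00-14:15.
Those are the intersection windows.
The first common window of at least 90 minutes is 10:00-14:15, so the earliest start is 10:00.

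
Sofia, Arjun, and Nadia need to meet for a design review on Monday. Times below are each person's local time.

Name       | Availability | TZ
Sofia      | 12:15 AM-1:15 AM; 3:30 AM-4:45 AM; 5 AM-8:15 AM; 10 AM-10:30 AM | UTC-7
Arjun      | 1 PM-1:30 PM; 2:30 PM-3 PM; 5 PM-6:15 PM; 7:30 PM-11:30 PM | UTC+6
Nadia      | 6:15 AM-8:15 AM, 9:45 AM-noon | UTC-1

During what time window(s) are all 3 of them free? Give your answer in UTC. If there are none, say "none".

07:15-07:30, 11:00-11:45, 12:00-12:15

Sofia in UTC: 07:15-08:15, 10:30-11:45, 12:00-15:15, 17:00-17:30 (add 7h to convert from UTC-7).
Arjun in UTC: 07:00-07:30, 08:30-09:00, 11:00-12:15, 13:30-17:30 (subtract 6h to convert from UTC+6).
Nadia in UTC: 07:15-09:15, 10:45-13:00 (add 1h to convert from UTC-1).
Sofia ∩ Arjun: 07:15-07:30, 11:00-11:45, 12:00-12:15, 13:30-15:15, 17:00-17:30.
Sofia ∩ Arjun ∩ Nadia: 07:15-07:30, 11:00-11:45, 12:00-12:15.
Those are the intersection windows.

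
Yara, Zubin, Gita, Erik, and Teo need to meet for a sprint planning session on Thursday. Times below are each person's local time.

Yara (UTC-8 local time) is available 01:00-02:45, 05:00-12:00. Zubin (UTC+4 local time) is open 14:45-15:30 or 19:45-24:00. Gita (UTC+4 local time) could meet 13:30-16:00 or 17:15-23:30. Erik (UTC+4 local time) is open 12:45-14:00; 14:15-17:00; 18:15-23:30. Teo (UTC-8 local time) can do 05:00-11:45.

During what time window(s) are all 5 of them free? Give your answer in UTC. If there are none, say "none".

Yara in UTC: 09:00-10:45, 13:00-20:00 (add 8h to convert from UTC-8).
Zubin in UTC: 10:45-11:30, 15:45-20:00 (subtract 4h to convert from UTC+4).
Gita in UTC: 09:30-12:00, 13:15-19:30 (subtract 4h to convert from UTC+4).
Erik in UTC: 08:45-10:00, 10:15-13:00, 14:15-19:30 (subtract 4h to convert from UTC+4).
Teo in UTC: 13:00-19:45 (add 8h to convert from UTC-8).
Yara ∩ Zubin: 15:45-20:00.
Yara ∩ Zubin ∩ Gita: 15:45-19:30.
Yara ∩ Zubin ∩ Gita ∩ Erik: 15:45-19:30.
Yara ∩ Zubin ∩ Gita ∩ Erik ∩ Teo: 15:45-19:30.
Those are the intersection windows.

15:45-19:30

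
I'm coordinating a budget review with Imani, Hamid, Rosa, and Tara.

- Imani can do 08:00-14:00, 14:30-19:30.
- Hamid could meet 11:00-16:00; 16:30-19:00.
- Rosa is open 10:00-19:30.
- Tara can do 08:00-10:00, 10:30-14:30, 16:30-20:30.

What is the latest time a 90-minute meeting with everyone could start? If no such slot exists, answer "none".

17:30

Imani ∩ Hamid: 11:00-14:00, 14:30-16:00, 16:30-19:00.
Imani ∩ Hamid ∩ Rosa: 11:00-14:00, 14:30-16:00, 16:30-19:00.
Imani ∩ Hamid ∩ Rosa ∩ Tara: 11:00-14:00, 16:30-19:00.
The last common window of at least 90 minutes is 16:30-19:00; a 90-minute meeting can start as late as 17:30 and still end by 19:00.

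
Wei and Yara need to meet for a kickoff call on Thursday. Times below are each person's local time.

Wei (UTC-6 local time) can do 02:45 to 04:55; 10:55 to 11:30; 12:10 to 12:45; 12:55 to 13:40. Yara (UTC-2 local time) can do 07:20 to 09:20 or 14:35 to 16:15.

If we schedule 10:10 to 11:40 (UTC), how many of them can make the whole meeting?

Wei in UTC: 08:45-10:55, 16:55-17:30, 18:10-18:45, 18:55-19:40 (add 6h to convert from UTC-6).
Yara in UTC: 09:20-11:20, 16:35-18:15 (add 2h to convert from UTC-2).
nobody can make the full 10:10-11:40 slot — that's 0.

0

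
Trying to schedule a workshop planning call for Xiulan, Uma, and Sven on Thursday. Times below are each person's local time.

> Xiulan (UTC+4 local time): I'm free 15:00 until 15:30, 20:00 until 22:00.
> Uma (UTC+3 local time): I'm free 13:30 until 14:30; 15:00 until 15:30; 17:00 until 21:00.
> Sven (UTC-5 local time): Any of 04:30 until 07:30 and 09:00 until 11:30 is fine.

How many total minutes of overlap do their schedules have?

Xiulan in UTC: 11:00-11:30, 16:00-18:00 (subtract 4h to convert from UTC+4).
Uma in UTC: 10:30-11:30, 12:00-12:30, 14:00-18:00 (subtract 3h to convert from UTC+3).
Sven in UTC: 09:30-12:30, 14:00-16:30 (add 5h to convert from UTC-5).
Xiulan ∩ Uma: 11:00-11:30, 16:00-18:00.
Xiulan ∩ Uma ∩ Sven: 11:00-11:30, 16:00-16:30.
Summing the common windows: 30 + 30 = 60 minutes.

60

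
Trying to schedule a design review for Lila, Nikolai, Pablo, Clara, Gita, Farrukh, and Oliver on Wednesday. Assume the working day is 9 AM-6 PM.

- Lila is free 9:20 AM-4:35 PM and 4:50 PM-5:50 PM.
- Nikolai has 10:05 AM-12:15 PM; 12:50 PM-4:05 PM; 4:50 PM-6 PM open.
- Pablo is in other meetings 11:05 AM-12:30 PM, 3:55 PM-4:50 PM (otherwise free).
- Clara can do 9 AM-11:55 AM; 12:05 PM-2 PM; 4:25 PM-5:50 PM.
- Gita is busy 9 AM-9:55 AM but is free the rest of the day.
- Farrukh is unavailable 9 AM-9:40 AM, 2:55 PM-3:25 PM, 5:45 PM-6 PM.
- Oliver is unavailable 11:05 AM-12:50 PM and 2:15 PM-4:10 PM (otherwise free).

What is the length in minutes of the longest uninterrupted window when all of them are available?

70

Lila free: 09:20-16:35, 16:50-17:50.
Nikolai free: 10:05-12:15, 12:50-16:05, 16:50-18:00.
Pablo free: 09:00-11:05, 12:30-15:55, 16:50-18:00 (invert busy blocks within the working day).
Clara free: 09:00-11:55, 12:05-14:00, 16:25-17:50.
Gita free: 09:55-18:00 (invert busy blocks within the working day).
Farrukh free: 09:40-14:55, 15:25-17:45 (invert busy blocks within the working day).
Oliver free: 09:00-11:05, 12:50-14:15, 16:10-18:00 (invert busy blocks within the working day).
Lila ∩ Nikolai: 10:05-12:15, 12:50-16:05, 16:50-17:50.
Lila ∩ Nikolai ∩ Pablo: 10:05-11:05, 12:50-15:55, 16:50-17:50.
Lila ∩ Nikolai ∩ Pablo ∩ Clara: 10:05-11:05, 12:50-14:00, 16:50-17:50.
Lila ∩ Nikolai ∩ Pablo ∩ Clara ∩ Gita: 10:05-11:05, 12:50-14:00, 16:50-17:50.
Lila ∩ Nikolai ∩ Pablo ∩ Clara ∩ Gita ∩ Farrukh: 10:05-11:05, 12:50-14:00, 16:50-17:45.
Lila ∩ Nikolai ∩ Pablo ∩ Clara ∩ Gita ∩ Farrukh ∩ Oliver: 10:05-11:05, 12:50-14:00, 16:50-17:45.
Those are the intersection windows.
The longest is 12:50-14:00 at 70 minutes.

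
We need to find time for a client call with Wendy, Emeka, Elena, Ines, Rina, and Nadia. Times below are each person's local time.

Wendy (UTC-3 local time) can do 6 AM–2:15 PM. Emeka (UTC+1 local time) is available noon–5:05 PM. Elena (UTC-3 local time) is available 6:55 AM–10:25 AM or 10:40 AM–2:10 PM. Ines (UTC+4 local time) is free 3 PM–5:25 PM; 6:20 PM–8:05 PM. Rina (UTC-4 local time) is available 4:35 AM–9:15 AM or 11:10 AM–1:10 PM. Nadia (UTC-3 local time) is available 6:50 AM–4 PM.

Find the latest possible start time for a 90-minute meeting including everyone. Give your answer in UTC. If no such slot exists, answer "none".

11:45

Wendy in UTC: 09:00-17:15 (add 3h to convert from UTC-3).
Emeka in UTC: 11:00-16:05 (subtract 1h to convert from UTC+1).
Elena in UTC: 09:55-13:25, 13:40-17:10 (add 3h to convert from UTC-3).
Ines in UTC: 11:00-13:25, 14:20-16:05 (subtract 4h to convert from UTC+4).
Rina in UTC: 08:35-13:15, 15:10-17:10 (add 4h to convert from UTC-4).
Nadia in UTC: 09:50-19:00 (add 3h to convert from UTC-3).
Wendy ∩ Emeka: 11:00-16:05.
Wendy ∩ Emeka ∩ Elena: 11:00-13:25, 13:40-16:05.
Wendy ∩ Emeka ∩ Elena ∩ Ines: 11:00-13:25, 14:20-16:05.
Wendy ∩ Emeka ∩ Elena ∩ Ines ∩ Rina: 11:00-13:15, 15:10-16:05.
Wendy ∩ Emeka ∩ Elena ∩ Ines ∩ Rina ∩ Nadia: 11:00-13:15, 15:10-16:05.
The last common window of at least 90 minutes is 11:00-13:15; a 90-minute meeting can start as late as 11:45 and still end by 13:15.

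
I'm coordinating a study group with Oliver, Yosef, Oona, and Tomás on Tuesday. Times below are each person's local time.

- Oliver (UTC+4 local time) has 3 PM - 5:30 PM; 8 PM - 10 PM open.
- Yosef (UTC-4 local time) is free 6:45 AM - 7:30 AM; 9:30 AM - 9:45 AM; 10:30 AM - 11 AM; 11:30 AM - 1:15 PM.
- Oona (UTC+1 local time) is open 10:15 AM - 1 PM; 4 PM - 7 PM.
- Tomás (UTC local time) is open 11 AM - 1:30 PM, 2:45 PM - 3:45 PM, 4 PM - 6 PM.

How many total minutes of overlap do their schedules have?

Oliver in UTC: 11:00-13:30, 16:00-18:00 (subtract 4h to convert from UTC+4).
Yosef in UTC: 10:45-11:30, 13:30-13:45, 14:30-15:00, 15:30-17:15 (add 4h to convert from UTC-4).
Oona in UTC: 09:15-12:00, 15:00-18:00 (subtract 1h to convert from UTC+1).
Tomás in UTC: 11:00-13:30, 14:45-15:45, 16:00-18:00.
Oliver ∩ Yosef: 11:00-11:30, 16:00-17:15.
Oliver ∩ Yosef ∩ Oona: 11:00-11:30, 16:00-17:15.
Oliver ∩ Yosef ∩ Oona ∩ Tomás: 11:00-11:30, 16:00-17:15.
Those are the intersection windows.
Summing the common windows: 30 + 75 = 105 minutes.

105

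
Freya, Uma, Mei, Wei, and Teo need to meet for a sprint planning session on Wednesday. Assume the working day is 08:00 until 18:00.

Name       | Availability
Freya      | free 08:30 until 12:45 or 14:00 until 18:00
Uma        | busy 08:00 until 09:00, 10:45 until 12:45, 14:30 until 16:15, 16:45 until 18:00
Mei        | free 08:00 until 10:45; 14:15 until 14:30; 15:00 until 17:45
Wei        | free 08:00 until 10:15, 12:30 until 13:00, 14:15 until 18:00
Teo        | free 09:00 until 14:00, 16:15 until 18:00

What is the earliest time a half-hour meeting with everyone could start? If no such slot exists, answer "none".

09:00

Freya free: 08:30-12:45, 14:00-18:00.
Uma free: 09:00-10:45, 12:45-14:30, 16:15-16:45 (invert busy blocks within the working day).
Mei free: 08:00-10:45, 14:15-14:30, 15:00-17:45.
Wei free: 08:00-10:15, 12:30-13:00, 14:15-18:00.
Teo free: 09:00-14:00, 16:15-18:00.
Freya ∩ Uma: 09:00-10:45, 14:00-14:30, 16:15-16:45.
Freya ∩ Uma ∩ Mei: 09:00-10:45, 14:15-14:30, 16:15-16:45.
Freya ∩ Uma ∩ Mei ∩ Wei: 09:00-10:15, 14:15-14:30, 16:15-16:45.
Freya ∩ Uma ∩ Mei ∩ Wei ∩ Teo: 09:00-10:15, 16:15-16:45.
The first common window of at least 30 minutes is 09:00-10:15, so the earliest start is 09:00.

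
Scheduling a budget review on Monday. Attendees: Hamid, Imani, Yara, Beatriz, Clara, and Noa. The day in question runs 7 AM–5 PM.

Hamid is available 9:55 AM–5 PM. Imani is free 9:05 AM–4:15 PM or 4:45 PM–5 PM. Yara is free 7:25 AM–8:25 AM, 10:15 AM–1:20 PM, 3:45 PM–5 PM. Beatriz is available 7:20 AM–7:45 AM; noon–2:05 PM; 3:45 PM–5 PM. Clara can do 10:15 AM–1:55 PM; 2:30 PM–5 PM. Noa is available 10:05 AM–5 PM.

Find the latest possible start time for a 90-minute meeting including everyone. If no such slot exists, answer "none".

Hamid ∩ Imani: 09:55-16:15, 16:45-17:00.
Hamid ∩ Imani ∩ Yara: 10:15-13:20, 15:45-16:15, 16:45-17:00.
Hamid ∩ Imani ∩ Yara ∩ Beatriz: 12:00-13:20, 15:45-16:15, 16:45-17:00.
Hamid ∩ Imani ∩ Yara ∩ Beatriz ∩ Clara: 12:00-13:20, 15:45-16:15, 16:45-17:00.
Hamid ∩ Imani ∩ Yara ∩ Beatriz ∩ Clara ∩ Noa: 12:00-13:20, 15:45-16:15, 16:45-17:00.
Those are the intersection windows.
No common window is at least 90 minutes long.

none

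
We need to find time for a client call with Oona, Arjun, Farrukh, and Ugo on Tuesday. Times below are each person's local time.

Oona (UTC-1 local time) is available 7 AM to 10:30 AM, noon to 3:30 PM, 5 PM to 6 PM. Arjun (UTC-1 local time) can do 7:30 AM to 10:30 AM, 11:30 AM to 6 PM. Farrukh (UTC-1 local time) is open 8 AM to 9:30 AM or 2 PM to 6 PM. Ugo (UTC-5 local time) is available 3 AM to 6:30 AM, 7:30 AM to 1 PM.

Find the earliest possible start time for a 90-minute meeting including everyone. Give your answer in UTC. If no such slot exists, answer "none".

09:00

Oona in UTC: 08:00-11:30, 13:00-16:30, 18:00-19:00 (add 1h to convert from UTC-1).
Arjun in UTC: 08:30-11:30, 12:30-19:00 (add 1h to convert from UTC-1).
Farrukh in UTC: 09:00-10:30, 15:00-19:00 (add 1h to convert from UTC-1).
Ugo in UTC: 08:00-11:30, 12:30-18:00 (add 5h to convert from UTC-5).
Oona ∩ Arjun: 08:30-11:30, 13:00-16:30, 18:00-19:00.
Oona ∩ Arjun ∩ Farrukh: 09:00-10:30, 15:00-16:30, 18:00-19:00.
Oona ∩ Arjun ∩ Farrukh ∩ Ugo: 09:00-10:30, 15:00-16:30.
Those are the intersection windows.
The first common window of at least 90 minutes is 09:00-10:30, so the earliest start is 09:00.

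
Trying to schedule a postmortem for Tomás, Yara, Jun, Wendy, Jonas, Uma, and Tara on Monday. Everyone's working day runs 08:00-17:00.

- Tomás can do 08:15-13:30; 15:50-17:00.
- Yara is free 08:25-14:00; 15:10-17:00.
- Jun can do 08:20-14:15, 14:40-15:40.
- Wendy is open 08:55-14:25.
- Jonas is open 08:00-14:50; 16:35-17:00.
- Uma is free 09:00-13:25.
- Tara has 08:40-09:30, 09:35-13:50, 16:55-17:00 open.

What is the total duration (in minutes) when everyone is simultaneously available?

260

Tomás ∩ Yara: 08:25-13:30, 15:50-17:00.
Tomás ∩ Yara ∩ Jun: 08:25-13:30.
Tomás ∩ Yara ∩ Jun ∩ Wendy: 08:55-13:30.
Tomás ∩ Yara ∩ Jun ∩ Wendy ∩ Jonas: 08:55-13:30.
Tomás ∩ Yara ∩ Jun ∩ Wendy ∩ Jonas ∩ Uma: 09:00-13:25.
Tomás ∩ Yara ∩ Jun ∩ Wendy ∩ Jonas ∩ Uma ∩ Tara: 09:00-09:30, 09:35-13:25.
Summing the common windows: 30 + 230 = 260 minutes.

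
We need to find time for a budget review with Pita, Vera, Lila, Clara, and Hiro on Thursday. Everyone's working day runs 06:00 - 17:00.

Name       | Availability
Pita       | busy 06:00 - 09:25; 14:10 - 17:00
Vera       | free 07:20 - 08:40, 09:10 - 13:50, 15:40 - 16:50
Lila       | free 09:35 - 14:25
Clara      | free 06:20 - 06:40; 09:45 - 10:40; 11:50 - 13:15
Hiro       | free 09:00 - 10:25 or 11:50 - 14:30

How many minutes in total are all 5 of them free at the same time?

125

Pita free: 09:25-14:10 (invert busy blocks within the working day).
Vera free: 07:20-08:40, 09:10-13:50, 15:40-16:50.
Lila free: 09:35-14:25.
Clara free: 06:20-06:40, 09:45-10:40, 11:50-13:15.
Hiro free: 09:00-10:25, 11:50-14:30.
Pita ∩ Vera: 09:25-13:50.
Pita ∩ Vera ∩ Lila: 09:35-13:50.
Pita ∩ Vera ∩ Lila ∩ Clara: 09:45-10:40, 11:50-13:15.
Pita ∩ Vera ∩ Lila ∩ Clara ∩ Hiro: 09:45-10:25, 11:50-13:15.
So the common availability across everyone is 09:45-10:25, 11:50-13:15.
Summing the common windows: 40 + 85 = 125 minutes.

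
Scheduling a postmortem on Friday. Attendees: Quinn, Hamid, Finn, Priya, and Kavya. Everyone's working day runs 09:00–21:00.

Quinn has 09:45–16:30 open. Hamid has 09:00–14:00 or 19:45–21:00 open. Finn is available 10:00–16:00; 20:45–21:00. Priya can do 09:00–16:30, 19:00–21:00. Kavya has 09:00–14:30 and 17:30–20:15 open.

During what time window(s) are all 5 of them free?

Quinn ∩ Hamid: 09:45-14:00.
Quinn ∩ Hamid ∩ Finn: 10:00-14:00.
Quinn ∩ Hamid ∩ Finn ∩ Priya: 10:00-14:00.
Quinn ∩ Hamid ∩ Finn ∩ Priya ∩ Kavya: 10:00-14:00.

10:00-14:00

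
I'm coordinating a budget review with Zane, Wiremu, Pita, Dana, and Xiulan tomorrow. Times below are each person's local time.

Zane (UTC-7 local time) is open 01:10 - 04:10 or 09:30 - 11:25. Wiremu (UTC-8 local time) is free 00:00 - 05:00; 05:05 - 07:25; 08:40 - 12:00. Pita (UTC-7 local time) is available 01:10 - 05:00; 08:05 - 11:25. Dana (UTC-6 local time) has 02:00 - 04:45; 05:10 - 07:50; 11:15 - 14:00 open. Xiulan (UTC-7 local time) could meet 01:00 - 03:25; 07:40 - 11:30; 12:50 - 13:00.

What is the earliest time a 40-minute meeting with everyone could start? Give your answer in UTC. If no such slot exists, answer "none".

08:10

Zane in UTC: 08:10-11:10, 16:30-18:25 (add 7h to convert from UTC-7).
Wiremu in UTC: 08:00-13:00, 13:05-15:25, 16:40-20:00 (add 8h to convert from UTC-8).
Pita in UTC: 08:10-12:00, 15:05-18:25 (add 7h to convert from UTC-7).
Dana in UTC: 08:00-10:45, 11:10-13:50, 17:15-20:00 (add 6h to convert from UTC-6).
Xiulan in UTC: 08:00-10:25, 14:40-18:30, 19:50-20:00 (add 7h to convert from UTC-7).
Zane ∩ Wiremu: 08:10-11:10, 16:40-18:25.
Zane ∩ Wiremu ∩ Pita: 08:10-11:10, 16:40-18:25.
Zane ∩ Wiremu ∩ Pita ∩ Dana: 08:10-10:45, 17:15-18:25.
Zane ∩ Wiremu ∩ Pita ∩ Dana ∩ Xiulan: 08:10-10:25, 17:15-18:25.
The first common window of at least 40 minutes is 08:10-10:25, so the earliest start is 08:10.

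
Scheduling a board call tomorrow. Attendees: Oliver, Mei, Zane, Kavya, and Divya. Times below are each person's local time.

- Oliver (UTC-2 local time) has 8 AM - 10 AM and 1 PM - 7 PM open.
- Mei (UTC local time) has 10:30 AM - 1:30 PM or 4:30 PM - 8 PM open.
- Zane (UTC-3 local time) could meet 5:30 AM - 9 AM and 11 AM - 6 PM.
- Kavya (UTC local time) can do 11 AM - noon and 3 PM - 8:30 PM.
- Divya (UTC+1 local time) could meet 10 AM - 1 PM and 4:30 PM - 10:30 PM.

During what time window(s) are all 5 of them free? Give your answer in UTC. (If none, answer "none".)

11:00-12:00, 16:30-20:00

Oliver in UTC: 10:00-12:00, 15:00-21:00 (add 2h to convert from UTC-2).
Mei in UTC: 10:30-13:30, 16:30-20:00.
Zane in UTC: 08:30-12:00, 14:00-21:00 (add 3h to convert from UTC-3).
Kavya in UTC: 11:00-12:00, 15:00-20:30.
Divya in UTC: 09:00-12:00, 15:30-21:30 (subtract 1h to convert from UTC+1).
Oliver ∩ Mei: 10:30-12:00, 16:30-20:00.
Oliver ∩ Mei ∩ Zane: 10:30-12:00, 16:30-20:00.
Oliver ∩ Mei ∩ Zane ∩ Kavya: 11:00-12:00, 16:30-20:00.
Oliver ∩ Mei ∩ Zane ∩ Kavya ∩ Divya: 11:00-12:00, 16:30-20:00.
So the common availability across everyone is 11:00-12:00, 16:30-20:00.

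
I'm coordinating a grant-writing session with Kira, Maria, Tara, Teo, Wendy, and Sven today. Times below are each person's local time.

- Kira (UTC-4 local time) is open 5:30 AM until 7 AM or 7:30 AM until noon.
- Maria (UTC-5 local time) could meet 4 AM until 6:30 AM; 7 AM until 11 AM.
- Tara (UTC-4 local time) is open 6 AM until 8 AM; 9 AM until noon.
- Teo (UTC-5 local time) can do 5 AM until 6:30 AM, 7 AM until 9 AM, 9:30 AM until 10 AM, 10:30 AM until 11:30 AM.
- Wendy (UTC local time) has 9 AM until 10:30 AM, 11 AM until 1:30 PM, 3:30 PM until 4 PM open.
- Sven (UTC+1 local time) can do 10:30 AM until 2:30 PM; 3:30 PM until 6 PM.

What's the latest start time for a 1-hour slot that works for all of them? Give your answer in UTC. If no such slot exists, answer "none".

none

Kira in UTC: 09:30-11:00, 11:30-16:00 (add 4h to convert from UTC-4).
Maria in UTC: 09:00-11:30, 12:00-16:00 (add 5h to convert from UTC-5).
Tara in UTC: 10:00-12:00, 13:00-16:00 (add 4h to convert from UTC-4).
Teo in UTC: 10:00-11:30, 12:00-14:00, 14:30-15:00, 15:30-16:30 (add 5h to convert from UTC-5).
Wendy in UTC: 09:00-10:30, 11:00-13:30, 15:30-16:00.
Sven in UTC: 09:30-13:30, 14:30-17:00 (subtract 1h to convert from UTC+1).
Kira ∩ Maria: 09:30-11:00, 12:00-16:00.
Kira ∩ Maria ∩ Tara: 10:00-11:00, 13:00-16:00.
Kira ∩ Maria ∩ Tara ∩ Teo: 10:00-11:00, 13:00-14:00, 14:30-15:00, 15:30-16:00.
Kira ∩ Maria ∩ Tara ∩ Teo ∩ Wendy: 10:00-10:30, 13:00-13:30, 15:30-16:00.
Kira ∩ Maria ∩ Tara ∩ Teo ∩ Wendy ∩ Sven: 10:00-10:30, 13:00-13:30, 15:30-16:00.
So the common availability across everyone is 10:00-10:30, 13:00-13:30, 15:30-16:00.
No common window is at least 60 minutes long.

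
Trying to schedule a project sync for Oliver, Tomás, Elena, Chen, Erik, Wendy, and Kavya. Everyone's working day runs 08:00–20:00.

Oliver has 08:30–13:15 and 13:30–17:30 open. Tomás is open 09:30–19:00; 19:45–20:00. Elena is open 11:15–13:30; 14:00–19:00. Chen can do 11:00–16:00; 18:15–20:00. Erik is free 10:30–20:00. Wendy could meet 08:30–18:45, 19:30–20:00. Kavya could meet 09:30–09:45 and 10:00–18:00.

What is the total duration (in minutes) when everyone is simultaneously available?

240

Oliver ∩ Tomás: 09:30-13:15, 13:30-17:30.
Oliver ∩ Tomás ∩ Elena: 11:15-13:15, 14:00-17:30.
Oliver ∩ Tomás ∩ Elena ∩ Chen: 11:15-13:15, 14:00-16:00.
Oliver ∩ Tomás ∩ Elena ∩ Chen ∩ Erik: 11:15-13:15, 14:00-16:00.
Oliver ∩ Tomás ∩ Elena ∩ Chen ∩ Erik ∩ Wendy: 11:15-13:15, 14:00-16:00.
Oliver ∩ Tomás ∩ Elena ∩ Chen ∩ Erik ∩ Wendy ∩ Kavya: 11:15-13:15, 14:00-16:00.
Summing the common windows: 120 + 120 = 240 minutes.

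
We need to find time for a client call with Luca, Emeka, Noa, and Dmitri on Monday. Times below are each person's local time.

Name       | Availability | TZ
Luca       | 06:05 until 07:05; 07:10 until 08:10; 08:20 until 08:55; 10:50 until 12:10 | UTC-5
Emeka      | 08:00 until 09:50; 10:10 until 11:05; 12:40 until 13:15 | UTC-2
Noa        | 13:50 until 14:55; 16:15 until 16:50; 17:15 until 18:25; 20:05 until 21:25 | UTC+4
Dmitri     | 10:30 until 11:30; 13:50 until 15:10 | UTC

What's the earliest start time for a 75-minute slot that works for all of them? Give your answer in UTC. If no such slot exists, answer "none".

Luca in UTC: 11:05-12:05, 12:10-13:10, 13:20-13:55, 15:50-17:10 (add 5h to convert from UTC-5).
Emeka in UTC: 10:00-11:50, 12:10-13:05, 14:40-15:15 (add 2h to convert from UTC-2).
Noa in UTC: 09:50-10:55, 12:15-12:50, 13:15-14:25, 16:05-17:25 (subtract 4h to convert from UTC+4).
Dmitri in UTC: 10:30-11:30, 13:50-15:10.
Luca ∩ Emeka: 11:05-11:50, 12:10-13:05.
Luca ∩ Emeka ∩ Noa: 12:15-12:50.
Luca ∩ Emeka ∩ Noa ∩ Dmitri: ∅.
There is no time when everyone is free.
No common window is at least 75 minutes long.

none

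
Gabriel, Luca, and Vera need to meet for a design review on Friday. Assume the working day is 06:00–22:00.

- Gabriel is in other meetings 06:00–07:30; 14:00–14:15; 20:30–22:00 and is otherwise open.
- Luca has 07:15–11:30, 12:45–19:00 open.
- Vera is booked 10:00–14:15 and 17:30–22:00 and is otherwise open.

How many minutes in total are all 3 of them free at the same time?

345

Gabriel free: 07:30-14:00, 14:15-20:30 (invert busy blocks within the working day).
Luca free: 07:15-11:30, 12:45-19:00.
Vera free: 06:00-10:00, 14:15-17:30 (invert busy blocks within the working day).
Gabriel ∩ Luca: 07:30-11:30, 12:45-14:00, 14:15-19:00.
Gabriel ∩ Luca ∩ Vera: 07:30-10:00, 14:15-17:30.
Summing the common windows: 150 + 195 = 345 minutes.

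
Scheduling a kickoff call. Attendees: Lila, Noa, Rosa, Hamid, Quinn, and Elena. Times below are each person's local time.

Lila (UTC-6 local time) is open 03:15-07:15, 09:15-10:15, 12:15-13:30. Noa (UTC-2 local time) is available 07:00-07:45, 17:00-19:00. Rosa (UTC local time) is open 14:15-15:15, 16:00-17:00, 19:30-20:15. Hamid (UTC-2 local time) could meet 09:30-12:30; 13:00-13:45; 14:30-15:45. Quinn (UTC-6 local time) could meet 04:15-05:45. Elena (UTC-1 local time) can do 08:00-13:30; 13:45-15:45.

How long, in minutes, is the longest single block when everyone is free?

Lila in UTC: 09:15-13:15, 15:15-16:15, 18:15-19:30 (add 6h to convert from UTC-6).
Noa in UTC: 09:00-09:45, 19:00-21:00 (add 2h to convert from UTC-2).
Rosa in UTC: 14:15-15:15, 16:00-17:00, 19:30-20:15.
Hamid in UTC: 11:30-14:30, 15:00-15:45, 16:30-17:45 (add 2h to convert from UTC-2).
Quinn in UTC: 10:15-11:45 (add 6h to convert from UTC-6).
Elena in UTC: 09:00-14:30, 14:45-16:45 (add 1h to convert from UTC-1).
Lila ∩ Noa: 09:15-09:45, 19:00-19:30.
Lila ∩ Noa ∩ Rosa: ∅.
Lila ∩ Noa ∩ Rosa ∩ Hamid: ∅.
Lila ∩ Noa ∩ Rosa ∩ Hamid ∩ Quinn: ∅.
Lila ∩ Noa ∩ Rosa ∩ Hamid ∩ Quinn ∩ Elena: ∅.
There is no time when everyone is free.
No common window exists, so the longest block is 0 minutes.

0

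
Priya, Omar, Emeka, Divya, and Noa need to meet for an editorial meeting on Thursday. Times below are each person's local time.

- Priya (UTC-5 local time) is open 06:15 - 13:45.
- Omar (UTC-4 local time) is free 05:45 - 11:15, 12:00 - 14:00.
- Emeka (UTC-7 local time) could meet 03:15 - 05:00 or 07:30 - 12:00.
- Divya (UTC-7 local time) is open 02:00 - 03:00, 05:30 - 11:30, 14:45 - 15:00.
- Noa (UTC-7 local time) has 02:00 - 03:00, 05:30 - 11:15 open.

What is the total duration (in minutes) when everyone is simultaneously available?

Priya in UTC: 11:15-18:45 (add 5h to convert from UTC-5).
Omar in UTC: 09:45-15:15, 16:00-18:00 (add 4h to convert from UTC-4).
Emeka in UTC: 10:15-12:00, 14:30-19:00 (add 7h to convert from UTC-7).
Divya in UTC: 09:00-10:00, 12:30-18:30, 21:45-22:00 (add 7h to convert from UTC-7).
Noa in UTC: 09:00-10:00, 12:30-18:15 (add 7h to convert from UTC-7).
Priya ∩ Omar: 11:15-15:15, 16:00-18:00.
Priya ∩ Omar ∩ Emeka: 11:15-12:00, 14:30-15:15, 16:00-18:00.
Priya ∩ Omar ∩ Emeka ∩ Divya: 14:30-15:15, 16:00-18:00.
Priya ∩ Omar ∩ Emeka ∩ Divya ∩ Noa: 14:30-15:15, 16:00-18:00.
Summing the common windows: 45 + 120 = 165 minutes.

165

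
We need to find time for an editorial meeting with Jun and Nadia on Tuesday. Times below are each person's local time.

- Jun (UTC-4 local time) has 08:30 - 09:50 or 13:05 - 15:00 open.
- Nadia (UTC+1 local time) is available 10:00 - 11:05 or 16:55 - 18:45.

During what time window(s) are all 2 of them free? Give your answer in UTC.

17:05-17:45

Jun in UTC: 12:30-13:50, 17:05-19:00 (add 4h to convert from UTC-4).
Nadia in UTC: 09:00-10:05, 15:55-17:45 (subtract 1h to convert from UTC+1).
Jun ∩ Nadia: 17:05-17:45.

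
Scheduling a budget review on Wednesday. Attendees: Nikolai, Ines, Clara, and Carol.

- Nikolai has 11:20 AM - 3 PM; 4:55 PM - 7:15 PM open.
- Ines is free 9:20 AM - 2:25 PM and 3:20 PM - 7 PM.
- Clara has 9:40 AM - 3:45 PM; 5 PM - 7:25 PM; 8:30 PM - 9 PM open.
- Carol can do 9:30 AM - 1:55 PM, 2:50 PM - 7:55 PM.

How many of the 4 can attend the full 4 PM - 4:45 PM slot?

Ines and Carol can make the full 16:00-16:45 slot — that's 2.

2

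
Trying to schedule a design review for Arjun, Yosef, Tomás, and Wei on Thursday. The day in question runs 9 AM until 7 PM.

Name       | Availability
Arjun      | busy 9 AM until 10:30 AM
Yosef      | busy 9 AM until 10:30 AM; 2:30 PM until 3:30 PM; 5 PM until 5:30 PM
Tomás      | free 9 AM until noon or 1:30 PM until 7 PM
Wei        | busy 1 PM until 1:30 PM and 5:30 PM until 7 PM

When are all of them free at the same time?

Arjun free: 10:30-19:00 (invert busy blocks within the working day).
Yosef free: 10:30-14:30, 15:30-17:00, 17:30-19:00 (invert busy blocks within the working day).
Tomás free: 09:00-12:00, 13:30-19:00.
Wei free: 09:00-13:00, 13:30-17:30 (invert busy blocks within the working day).
Arjun ∩ Yosef: 10:30-14:30, 15:30-17:00, 17:30-19:00.
Arjun ∩ Yosef ∩ Tomás: 10:30-12:00, 13:30-14:30, 15:30-17:00, 17:30-19:00.
Arjun ∩ Yosef ∩ Tomás ∩ Wei: 10:30-12:00, 13:30-14:30, 15:30-17:00.
Those are the intersection windows.

10:30-12:00, 13:30-14:30, 15:30-17:00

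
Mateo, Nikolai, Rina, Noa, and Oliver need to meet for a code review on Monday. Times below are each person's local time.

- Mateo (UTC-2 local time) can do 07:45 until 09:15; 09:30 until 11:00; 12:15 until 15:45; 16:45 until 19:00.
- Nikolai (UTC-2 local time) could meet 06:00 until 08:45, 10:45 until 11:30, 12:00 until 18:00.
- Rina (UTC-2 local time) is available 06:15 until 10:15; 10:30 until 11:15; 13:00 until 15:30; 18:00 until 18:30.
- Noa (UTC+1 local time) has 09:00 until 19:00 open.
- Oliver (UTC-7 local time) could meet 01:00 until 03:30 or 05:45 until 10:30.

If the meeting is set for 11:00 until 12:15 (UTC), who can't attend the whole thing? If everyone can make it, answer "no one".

Mateo in UTC: 09:45-11:15, 11:30-13:00, 14:15-17:45, 18:45-21:00 (add 2h to convert from UTC-2).
Nikolai in UTC: 08:00-10:45, 12:45-13:30, 14:00-20:00 (add 2h to convert from UTC-2).
Rina in UTC: 08:15-12:15, 12:30-13:15, 15:00-17:30, 20:00-20:30 (add 2h to convert from UTC-2).
Noa in UTC: 08:00-18:00 (subtract 1h to convert from UTC+1).
Oliver in UTC: 08:00-10:30, 12:45-17:30 (add 7h to convert from UTC-7).
Mateo: not fully free for 11:00-12:15. Nikolai: not fully free for 11:00-12:15. Rina: free for 11:00-12:15. Noa: free for 11:00-12:15. Oliver: not fully free for 11:00-12:15.

Mateo, Nikolai, Oliver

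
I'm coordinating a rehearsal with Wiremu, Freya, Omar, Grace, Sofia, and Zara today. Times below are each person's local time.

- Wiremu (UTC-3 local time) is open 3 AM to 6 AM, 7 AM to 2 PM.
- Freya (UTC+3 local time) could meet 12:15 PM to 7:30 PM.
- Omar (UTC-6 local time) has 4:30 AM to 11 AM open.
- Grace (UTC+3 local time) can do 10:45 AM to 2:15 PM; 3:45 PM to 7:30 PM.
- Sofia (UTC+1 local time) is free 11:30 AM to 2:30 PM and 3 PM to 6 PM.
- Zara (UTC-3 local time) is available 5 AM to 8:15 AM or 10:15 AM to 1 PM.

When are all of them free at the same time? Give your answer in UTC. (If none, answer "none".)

10:30-11:15, 13:15-13:30, 14:00-16:00

Wiremu in UTC: 06:00-09:00, 10:00-17:00 (add 3h to convert from UTC-3).
Freya in UTC: 09:15-16:30 (subtract 3h to convert from UTC+3).
Omar in UTC: 10:30-17:00 (add 6h to convert from UTC-6).
Grace in UTC: 07:45-11:15, 12:45-16:30 (subtract 3h to convert from UTC+3).
Sofia in UTC: 10:30-13:30, 14:00-17:00 (subtract 1h to convert from UTC+1).
Zara in UTC: 08:00-11:15, 13:15-16:00 (add 3h to convert from UTC-3).
Wiremu ∩ Freya: 10:00-16:30.
Wiremu ∩ Freya ∩ Omar: 10:30-16:30.
Wiremu ∩ Freya ∩ Omar ∩ Grace: 10:30-11:15, 12:45-16:30.
Wiremu ∩ Freya ∩ Omar ∩ Grace ∩ Sofia: 10:30-11:15, 12:45-13:30, 14:00-16:30.
Wiremu ∩ Freya ∩ Omar ∩ Grace ∩ Sofia ∩ Zara: 10:30-11:15, 13:15-13:30, 14:00-16:00.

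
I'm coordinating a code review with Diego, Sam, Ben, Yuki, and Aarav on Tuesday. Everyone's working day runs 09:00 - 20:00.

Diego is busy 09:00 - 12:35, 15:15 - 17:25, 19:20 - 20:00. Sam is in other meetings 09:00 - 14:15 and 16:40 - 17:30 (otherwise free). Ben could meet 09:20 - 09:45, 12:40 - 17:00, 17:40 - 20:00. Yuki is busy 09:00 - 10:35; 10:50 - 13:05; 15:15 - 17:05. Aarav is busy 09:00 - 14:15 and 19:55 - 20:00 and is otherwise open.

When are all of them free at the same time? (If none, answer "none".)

Diego free: 12:35-15:15, 17:25-19:20 (invert busy blocks within the working day).
Sam free: 14:15-16:40, 17:30-20:00 (invert busy blocks within the working day).
Ben free: 09:20-09:45, 12:40-17:00, 17:40-20:00.
Yuki free: 10:35-10:50, 13:05-15:15, 17:05-20:00 (invert busy blocks within the working day).
Aarav free: 14:15-19:55 (invert busy blocks within the working day).
Diego ∩ Sam: 14:15-15:15, 17:30-19:20.
Diego ∩ Sam ∩ Ben: 14:15-15:15, 17:40-19:20.
Diego ∩ Sam ∩ Ben ∩ Yuki: 14:15-15:15, 17:40-19:20.
Diego ∩ Sam ∩ Ben ∩ Yuki ∩ Aarav: 14:15-15:15, 17:40-19:20.

14:15-15:15, 17:40-19:20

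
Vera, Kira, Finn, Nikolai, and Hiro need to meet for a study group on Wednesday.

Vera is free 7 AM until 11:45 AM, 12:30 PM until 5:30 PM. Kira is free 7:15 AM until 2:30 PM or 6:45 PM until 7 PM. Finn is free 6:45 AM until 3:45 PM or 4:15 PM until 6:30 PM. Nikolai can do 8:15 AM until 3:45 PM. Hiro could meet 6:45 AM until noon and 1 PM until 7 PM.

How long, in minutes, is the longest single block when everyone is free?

Vera ∩ Kira: 07:15-11:45, 12:30-14:30.
Vera ∩ Kira ∩ Finn: 07:15-11:45, 12:30-14:30.
Vera ∩ Kira ∩ Finn ∩ Nikolai: 08:15-11:45, 12:30-14:30.
Vera ∩ Kira ∩ Finn ∩ Nikolai ∩ Hiro: 08:15-11:45, 13:00-14:30.
Those are the intersection windows.
The longest is 08:15-11:45 at 210 minutes.

210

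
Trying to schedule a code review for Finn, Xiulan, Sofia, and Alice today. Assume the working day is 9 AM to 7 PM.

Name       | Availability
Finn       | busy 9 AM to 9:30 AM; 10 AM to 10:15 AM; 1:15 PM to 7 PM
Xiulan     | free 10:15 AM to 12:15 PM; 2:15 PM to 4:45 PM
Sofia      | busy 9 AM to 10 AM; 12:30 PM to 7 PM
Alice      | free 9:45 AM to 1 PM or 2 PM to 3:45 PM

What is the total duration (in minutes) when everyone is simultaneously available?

Finn free: 09:30-10:00, 10:15-13:15 (invert busy blocks within the working day).
Xiulan free: 10:15-12:15, 14:15-16:45.
Sofia free: 10:00-12:30 (invert busy blocks within the working day).
Alice free: 09:45-13:00, 14:00-15:45.
Finn ∩ Xiulan: 10:15-12:15.
Finn ∩ Xiulan ∩ Sofia: 10:15-12:15.
Finn ∩ Xiulan ∩ Sofia ∩ Alice: 10:15-12:15.
That's a single block of 120 minutes.

120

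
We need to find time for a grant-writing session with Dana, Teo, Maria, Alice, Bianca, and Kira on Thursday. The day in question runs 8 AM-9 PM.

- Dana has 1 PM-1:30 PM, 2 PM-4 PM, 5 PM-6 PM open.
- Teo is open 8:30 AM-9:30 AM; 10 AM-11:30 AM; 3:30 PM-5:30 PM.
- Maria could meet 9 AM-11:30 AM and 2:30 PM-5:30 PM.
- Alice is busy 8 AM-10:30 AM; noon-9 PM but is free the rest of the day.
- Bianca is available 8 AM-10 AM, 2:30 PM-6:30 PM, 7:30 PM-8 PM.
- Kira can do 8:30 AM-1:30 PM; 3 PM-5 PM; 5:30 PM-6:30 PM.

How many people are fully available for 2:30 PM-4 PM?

Dana free: 13:00-13:30, 14:00-16:00, 17:00-18:00.
Teo free: 08:30-09:30, 10:00-11:30, 15:30-17:30.
Maria free: 09:00-11:30, 14:30-17:30.
Alice free: 10:30-12:00 (invert busy blocks within the working day).
Bianca free: 08:00-10:00, 14:30-18:30, 19:30-20:00.
Kira free: 08:30-13:30, 15:00-17:00, 17:30-18:30.
Dana, Maria, and Bianca can make the full 14:30-16:00 slot — that's 3.

3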